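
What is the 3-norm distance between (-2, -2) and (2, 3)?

(Σ|x_i - y_i|^3)^(1/3) = (|-2 - 2|^3 + |-2 - 3|^3)^(1/3)
= (4^3 + 5^3)^(1/3) = (64 + 125)^(1/3) = (189)^(1/3) ≈ 5.7388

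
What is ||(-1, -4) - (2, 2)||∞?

max(|x_i - y_i|) = max(|-1 - 2|, |-4 - 2|) = max(3, 6) = 6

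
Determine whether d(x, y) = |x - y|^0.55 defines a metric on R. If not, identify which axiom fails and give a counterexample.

Yes. With 0 < p = 0.55 ≤ 1, d(x,y) = |x-y|^0.55 is a metric on R. Non-negativity and symmetry are immediate; |x-y|^0.55 = 0 ⟺ |x-y| = 0 ⟺ x = y. For the triangle inequality, the function t ↦ t^0.55 is subadditive on [0,∞) when p ≤ 1, so |x-z|^0.55 ≤ (|x-y| + |y-z|)^0.55 ≤ |x-y|^0.55 + |y-z|^0.55.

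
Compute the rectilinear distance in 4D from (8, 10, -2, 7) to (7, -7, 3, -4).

Σ|x_i - y_i| = |8 - 7| + |10 - (-7)| + |-2 - 3| + |7 - (-4)| = 1 + 17 + 5 + 11 = 34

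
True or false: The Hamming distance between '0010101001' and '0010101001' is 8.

Differing positions: none. Hamming distance = 0, so the claim that d_H = 8 is false.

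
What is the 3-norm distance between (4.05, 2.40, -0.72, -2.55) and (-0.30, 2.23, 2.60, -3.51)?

(Σ|x_i - y_i|^3)^(1/3) = (|4.05 - (-0.3)|^3 + |2.4 - 2.23|^3 + |-0.72 - 2.6|^3 + |-2.55 - (-3.51)|^3)^(1/3)
= (4.35^3 + 0.17^3 + 3.32^3 + 0.96^3)^(1/3) ≈ (82.3129 + 0.0049 + 36.5944 + 0.8847)^(1/3) = (119.7969)^(1/3) ≈ 4.9296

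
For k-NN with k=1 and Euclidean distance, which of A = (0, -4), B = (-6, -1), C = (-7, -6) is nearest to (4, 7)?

Distances: d(A) ≈ 11.7047, d(B) ≈ 12.8062, d(C) ≈ 17.0294. Nearest: A = (0, -4) with distance 11.7047.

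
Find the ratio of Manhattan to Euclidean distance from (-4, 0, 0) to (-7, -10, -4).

L1 = |-4 - (-7)| + |0 - (-10)| + |0 - (-4)| = 3 + 10 + 4 = 17
L2 = √(3² + 10² + 4²) = √125 ≈ 11.1803
L1 ≥ L2 always (equality iff movement is along one axis); L1 > L2 here.
Ratio L1/L2 = 17/√125 ≈ 1.5205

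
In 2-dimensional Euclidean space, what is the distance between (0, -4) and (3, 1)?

√(Σ(x_i - y_i)²) = √((0 - 3)² + (-4 - 1)²)
= √((-3)² + (-5)²) = √(9 + 25) = √34 ≈ 5.831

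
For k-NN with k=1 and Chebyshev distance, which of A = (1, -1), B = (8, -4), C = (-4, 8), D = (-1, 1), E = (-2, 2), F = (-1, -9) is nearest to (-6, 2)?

Distances: d(A) = 7, d(B) = 14, d(C) = 6, d(D) = 5, d(E) = 4, d(F) = 11. Nearest: E = (-2, 2) with distance 4.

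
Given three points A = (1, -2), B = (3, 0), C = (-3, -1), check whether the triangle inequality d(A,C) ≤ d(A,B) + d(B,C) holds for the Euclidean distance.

d(A,B) = √(2² + 2²) = √8 ≈ 2.8284, d(B,C) = √(6² + 1²) = √37 ≈ 6.0828, d(A,C) = √(4² + 1²) = √17 ≈ 4.1231.
d(A,C) ≈ 4.1231 ≤ 2.8284 + 6.0828 = 8.9112. Triangle inequality is satisfied.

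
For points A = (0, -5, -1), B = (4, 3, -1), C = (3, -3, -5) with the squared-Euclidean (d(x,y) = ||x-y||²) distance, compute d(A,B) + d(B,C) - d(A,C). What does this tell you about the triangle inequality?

d(A,B) = 4² + 8² + 0² = 80, d(B,C) = 1² + 6² + 4² = 53, d(A,C) = 3² + 2² + 4² = 29.
d(A,B) + d(B,C) - d(A,C) = 80 + 53 - 29 = 133 - 29 = 104. This is ≥ 0, so the triangle inequality holds for these points.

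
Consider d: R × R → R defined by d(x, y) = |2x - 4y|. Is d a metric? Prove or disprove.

No. d fails symmetry: d(1, 8) = |2·1 - 4·8| = |-30| = 30, but d(8, 1) = |2·8 - 4·1| = |12| = 12. Since 30 ≠ 12, d(x,y) ≠ d(y,x) in general.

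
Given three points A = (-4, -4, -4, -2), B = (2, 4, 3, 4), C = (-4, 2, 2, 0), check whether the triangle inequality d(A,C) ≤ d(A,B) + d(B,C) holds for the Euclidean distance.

d(A,B) = √(6² + 8² + 7² + 6²) = √185 ≈ 13.6015, d(B,C) = √(6² + 2² + 1² + 4²) = √57 ≈ 7.5498, d(A,C) = √(0² + 6² + 6² + 2²) = √76 ≈ 8.7178.
d(A,C) ≈ 8.7178 ≤ 13.6015 + 7.5498 = 21.1513. Triangle inequality is satisfied.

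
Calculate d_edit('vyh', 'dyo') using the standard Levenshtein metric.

Let D[i][j] be the edit distance between the first i characters of 'vyh' and the first j characters of 'dyo', with D[i][0] = i, D[0][j] = j, and D[i][j] = D[i-1][j-1] if the characters match, else 1 + min(D[i-1][j], D[i][j-1], D[i-1][j-1]). Filling the table (rows: prefixes of 'vyh', columns: prefixes of 'dyo'):
     ε  d  y  o
  ε  0  1  2  3
  v  1  1  2  3
  y  2  2  1  2
  h  3  3  2  2
The bottom-right entry gives D[3][3] = 2, so no sequence of fewer than 2 edits works. Backtracking through the table gives one optimal edit sequence (2 edits):
  vyh → dyh (sub v→d @1)
  dyh → dyo (sub h→o @3)
Edit distance = 2.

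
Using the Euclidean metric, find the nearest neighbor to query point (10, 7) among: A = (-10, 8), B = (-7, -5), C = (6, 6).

Distances: d(A) ≈ 20.025, d(B) ≈ 20.8087, d(C) ≈ 4.1231. Nearest: C = (6, 6) with distance 4.1231.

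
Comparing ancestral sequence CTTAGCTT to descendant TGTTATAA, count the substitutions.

Differing positions: 1, 2, 4, 5, 6, 7, 8. Hamming distance = 7.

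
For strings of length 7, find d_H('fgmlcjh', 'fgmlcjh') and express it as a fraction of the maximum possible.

Differing positions: none. Hamming distance = 0. The maximum possible Hamming distance for length-7 strings is 7, so d_H/7 = 0/7 = 0.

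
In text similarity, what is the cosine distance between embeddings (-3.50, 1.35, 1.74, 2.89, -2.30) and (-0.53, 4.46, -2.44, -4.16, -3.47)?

With u = (-3.50, 1.35, 1.74, 2.89, -2.30), v = (-0.53, 4.46, -2.44, -4.16, -3.47):
u·v = (-3.5)·(-0.53) + 1.35·4.46 + 1.74·(-2.44) + 2.89·(-4.16) + (-2.3)·(-3.47) = 1.855 + 6.021 + (-4.2456) + (-12.0224) + 7.981 = -0.411.
|u| = √((-3.5)² + 1.35² + 1.74² + 2.89² + (-2.3)²) = √(12.25 + 1.8225 + 3.0276 + 8.3521 + 5.29) = √30.7422, |v| = √((-0.53)² + 4.46² + (-2.44)² + (-4.16)² + (-3.47)²) = √(0.2809 + 19.8916 + 5.9536 + 17.3056 + 12.0409) = √55.4726.
cos θ = (u·v)/(|u||v|) = -0.411/(√30.7422·√55.4726) ≈ -0.01
Cosine distance = 1 - cos θ ≈ 1 - (-0.01) = 1.01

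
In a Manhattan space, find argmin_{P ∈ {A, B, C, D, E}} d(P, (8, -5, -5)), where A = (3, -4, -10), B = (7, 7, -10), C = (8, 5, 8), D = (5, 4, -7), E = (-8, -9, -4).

Distances: d(A) = 11, d(B) = 18, d(C) = 23, d(D) = 14, d(E) = 21. Nearest: A = (3, -4, -10) with distance 11.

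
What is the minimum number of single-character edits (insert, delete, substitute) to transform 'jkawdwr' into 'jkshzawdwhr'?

Let D[i][j] be the edit distance between the first i characters of 'jkawdwr' and the first j characters of 'jkshzawdwhr', with D[i][0] = i, D[0][j] = j, and D[i][j] = D[i-1][j-1] if the characters match, else 1 + min(D[i-1][j], D[i][j-1], D[i-1][j-1]). Filling the table (rows: prefixes of 'jkawdwr', columns: prefixes of 'jkshzawdwhr'):
     ε  j  k  s  h  z  a  w  d  w  h  r
  ε  0  1  2  3  4  5  6  7  8  9 10 11
  j  1  0  1  2  3  4  5  6  7  8  9 10
  k  2  1  0  1  2  3  4  5  6  7  8  9
  a  3  2  1  1  2  3  3  4  5  6  7  8
  w  4  3  2  2  2  3  4  3  4  5  6  7
  d  5  4  3  3  3  3  4  4  3  4  5  6
  w  6  5  4  4  4  4  4  4  4  3  4  5
  r  7  6  5  5  5  5  5  5  5  4  4  4
The bottom-right entry gives D[7][11] = 4, so no sequence of fewer than 4 edits works. Backtracking through the table gives one optimal edit sequence (4 edits):
  jkawdwr → jksawdwr (ins s @3)
  jksawdwr → jkshawdwr (ins h @4)
  jkshawdwr → jkshzawdwr (ins z @5)
  jkshzawdwr → jkshzawdwhr (ins h @10)
Edit distance = 4.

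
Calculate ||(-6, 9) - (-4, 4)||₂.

√(Σ(x_i - y_i)²) = √((-6 - (-4))² + (9 - 4)²)
= √((-2)² + 5²) = √(4 + 25) = √29 ≈ 5.3852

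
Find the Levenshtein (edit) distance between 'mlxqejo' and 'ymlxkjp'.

Let D[i][j] be the edit distance between the first i characters of 'mlxqejo' and the first j characters of 'ymlxkjp', with D[i][0] = i, D[0][j] = j, and D[i][j] = D[i-1][j-1] if the characters match, else 1 + min(D[i-1][j], D[i][j-1], D[i-1][j-1]). Filling the table (rows: prefixes of 'mlxqejo', columns: prefixes of 'ymlxkjp'):
     ε  y  m  l  x  k  j  p
  ε  0  1  2  3  4  5  6  7
  m  1  1  1  2  3  4  5  6
  l  2  2  2  1  2  3  4  5
  x  3  3  3  2  1  2  3  4
  q  4  4  4  3  2  2  3  4
  e  5  5  5  4  3  3  3  4
  j  6  6  6  5  4  4  3  4
  o  7  7  7  6  5  5  4  4
The bottom-right entry gives D[7][7] = 4, so no sequence of fewer than 4 edits works. Backtracking through the table gives one optimal edit sequence (4 edits):
  mlxqejo → ymlxqejo (ins y @1)
  ymlxqejo → ymlxejo (del q @5)
  ymlxejo → ymlxkjo (sub e→k @5)
  ymlxkjo → ymlxkjp (sub o→p @7)
Edit distance = 4.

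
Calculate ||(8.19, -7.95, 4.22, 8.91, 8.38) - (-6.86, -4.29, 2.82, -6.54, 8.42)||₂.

√(Σ(x_i - y_i)²) = √((8.19 - (-6.86))² + (-7.95 - (-4.29))² + (4.22 - 2.82)² + (8.91 - (-6.54))² + (8.38 - 8.42)²)
= √(15.05² + (-3.66)² + 1.4² + 15.45² + (-0.04)²) = √(226.5025 + 13.3956 + 1.96 + 238.7025 + 0.0016) = √480.5622 ≈ 21.9217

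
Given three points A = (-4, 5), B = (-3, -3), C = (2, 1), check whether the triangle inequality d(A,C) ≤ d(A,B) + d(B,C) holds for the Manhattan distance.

d(A,B) = 1 + 8 = 9, d(B,C) = 5 + 4 = 9, d(A,C) = 6 + 4 = 10.
d(A,C) = 10 ≤ 9 + 9 = 18. Triangle inequality is satisfied.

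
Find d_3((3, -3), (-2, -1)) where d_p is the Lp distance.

(Σ|x_i - y_i|^3)^(1/3) = (|3 - (-2)|^3 + |-3 - (-1)|^3)^(1/3)
= (5^3 + 2^3)^(1/3) = (125 + 8)^(1/3) = (133)^(1/3) ≈ 5.1045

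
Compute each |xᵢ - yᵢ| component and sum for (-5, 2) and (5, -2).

Σ|x_i - y_i| = |-5 - 5| + |2 - (-2)| = 10 + 4 = 14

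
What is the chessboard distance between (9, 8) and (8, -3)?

max(|x_i - y_i|) = max(|9 - 8|, |8 - (-3)|) = max(1, 11) = 11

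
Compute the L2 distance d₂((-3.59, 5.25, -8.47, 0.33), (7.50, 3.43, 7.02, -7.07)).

√(Σ(x_i - y_i)²) = √((-3.59 - 7.5)² + (5.25 - 3.43)² + (-8.47 - 7.02)² + (0.33 - (-7.07))²)
= √((-11.09)² + 1.82² + (-15.49)² + 7.4²) = √(122.9881 + 3.3124 + 239.9401 + 54.76) = √421.0006 ≈ 20.5183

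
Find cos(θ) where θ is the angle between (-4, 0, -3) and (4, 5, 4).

With u = (-4, 0, -3), v = (4, 5, 4):
u·v = (-4)·4 + 0·5 + (-3)·4 = (-16) + 0 + (-12) = -28.
|u| = √((-4)² + 0² + (-3)²) = √25, |v| = √(4² + 5² + 4²) = √57, so |u||v| = √(25·57) = √1425.
cos θ = (u·v)/(|u||v|) = -28/√1425 ≈ -0.7417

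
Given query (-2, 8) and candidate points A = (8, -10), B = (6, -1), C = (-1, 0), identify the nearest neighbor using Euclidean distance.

Distances: d(A) ≈ 20.5913, d(B) ≈ 12.0416, d(C) ≈ 8.0623. Nearest: C = (-1, 0) with distance 8.0623.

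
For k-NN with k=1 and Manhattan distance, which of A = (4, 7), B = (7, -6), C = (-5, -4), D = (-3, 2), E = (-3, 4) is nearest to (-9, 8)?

Distances: d(A) = 14, d(B) = 30, d(C) = 16, d(D) = 12, d(E) = 10. Nearest: E = (-3, 4) with distance 10.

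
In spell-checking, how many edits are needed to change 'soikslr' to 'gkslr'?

Let D[i][j] be the edit distance between the first i characters of 'soikslr' and the first j characters of 'gkslr', with D[i][0] = i, D[0][j] = j, and D[i][j] = D[i-1][j-1] if the characters match, else 1 + min(D[i-1][j], D[i][j-1], D[i-1][j-1]). Filling the table (rows: prefixes of 'soikslr', columns: prefixes of 'gkslr'):
     ε  g  k  s  l  r
  ε  0  1  2  3  4  5
  s  1  1  2  2  3  4
  o  2  2  2  3  3  4
  i  3  3  3  3  4  4
  k  4  4  3  4  4  5
  s  5  5  4  3  4  5
  l  6  6  5  4  3  4
  r  7  7  6  5  4  3
The bottom-right entry gives D[7][5] = 3, so no sequence of fewer than 3 edits works. Backtracking through the table gives one optimal edit sequence (3 edits):
  soikslr → oikslr (del s @1)
  oikslr → ikslr (del o @1)
  ikslr → gkslr (sub i→g @1)
Edit distance = 3.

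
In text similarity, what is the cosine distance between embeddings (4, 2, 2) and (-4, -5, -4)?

With u = (4, 2, 2), v = (-4, -5, -4):
u·v = 4·(-4) + 2·(-5) + 2·(-4) = (-16) + (-10) + (-8) = -34.
|u| = √(4² + 2² + 2²) = √24, |v| = √((-4)² + (-5)² + (-4)²) = √57, so |u||v| = √(24·57) = √1368.
cos θ = (u·v)/(|u||v|) = -34/√1368 ≈ -0.9193
Cosine distance = 1 - cos θ ≈ 1 - (-0.9193) = 1.9193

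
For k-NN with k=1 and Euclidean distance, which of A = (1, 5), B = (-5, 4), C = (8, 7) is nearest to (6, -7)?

Distances: d(A) = 13, d(B) ≈ 15.5563, d(C) ≈ 14.1421. Nearest: A = (1, 5) with distance 13.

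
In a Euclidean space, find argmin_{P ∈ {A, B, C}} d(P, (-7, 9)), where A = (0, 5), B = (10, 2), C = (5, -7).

Distances: d(A) ≈ 8.0623, d(B) ≈ 18.3848, d(C) = 20. Nearest: A = (0, 5) with distance 8.0623.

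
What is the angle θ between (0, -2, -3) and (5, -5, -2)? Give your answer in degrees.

With u = (0, -2, -3), v = (5, -5, -2):
u·v = 0·5 + (-2)·(-5) + (-3)·(-2) = 0 + 10 + 6 = 16.
|u| = √(0² + (-2)² + (-3)²) = √13, |v| = √(5² + (-5)² + (-2)²) = √54, so |u||v| = √(13·54) = √702.
cos θ = (u·v)/(|u||v|) = 16/√702 ≈ 0.603881
θ = arccos(0.603881) ≈ 52.85°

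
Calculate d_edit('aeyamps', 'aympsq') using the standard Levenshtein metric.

Let D[i][j] be the edit distance between the first i characters of 'aeyamps' and the first j characters of 'aympsq', with D[i][0] = i, D[0][j] = j, and D[i][j] = D[i-1][j-1] if the characters match, else 1 + min(D[i-1][j], D[i][j-1], D[i-1][j-1]). Filling the table (rows: prefixes of 'aeyamps', columns: prefixes of 'aympsq'):
     ε  a  y  m  p  s  q
  ε  0  1  2  3  4  5  6
  a  1  0  1  2  3  4  5
  e  2  1  1  2  3  4  5
  y  3  2  1  2  3  4  5
  a  4  3  2  2  3  4  5
  m  5  4  3  2  3  4  5
  p  6  5  4  3  2  3  4
  s  7  6  5  4  3  2  3
The bottom-right entry gives D[7][6] = 3, so no sequence of fewer than 3 edits works. Backtracking through the table gives one optimal edit sequence (3 edits):
  aeyamps → ayamps (del e @2)
  ayamps → aymps (del a @3)
  aymps → aympsq (ins q @6)
Edit distance = 3.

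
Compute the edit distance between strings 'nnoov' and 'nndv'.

Let D[i][j] be the edit distance between the first i characters of 'nnoov' and the first j characters of 'nndv', with D[i][0] = i, D[0][j] = j, and D[i][j] = D[i-1][j-1] if the characters match, else 1 + min(D[i-1][j], D[i][j-1], D[i-1][j-1]). Filling the table (rows: prefixes of 'nnoov', columns: prefixes of 'nndv'):
     ε  n  n  d  v
  ε  0  1  2  3  4
  n  1  0  1  2  3
  n  2  1  0  1  2
  o  3  2  1  1  2
  o  4  3  2  2  2
  v  5  4  3  3  2
The bottom-right entry gives D[5][4] = 2, so no sequence of fewer than 2 edits works. Backtracking through the table gives one optimal edit sequence (2 edits):
  nnoov → nnov (del o @3)
  nnov → nndv (sub o→d @3)
Edit distance = 2.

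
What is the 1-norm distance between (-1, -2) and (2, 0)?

Σ|x_i - y_i| = |-1 - 2| + |-2 - 0| = 3 + 2 = 5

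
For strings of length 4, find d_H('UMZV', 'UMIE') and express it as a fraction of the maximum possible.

Differing positions: 3, 4. Hamming distance = 2. The maximum possible Hamming distance for length-4 strings is 4, so d_H/4 = 2/4 = 0.5.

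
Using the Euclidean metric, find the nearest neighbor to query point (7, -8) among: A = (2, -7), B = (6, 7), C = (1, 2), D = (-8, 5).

Distances: d(A) ≈ 5.099, d(B) ≈ 15.0333, d(C) ≈ 11.6619, d(D) ≈ 19.8494. Nearest: A = (2, -7) with distance 5.099.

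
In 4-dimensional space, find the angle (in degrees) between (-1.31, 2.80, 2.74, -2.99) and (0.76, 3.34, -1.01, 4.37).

With u = (-1.31, 2.80, 2.74, -2.99), v = (0.76, 3.34, -1.01, 4.37):
u·v = (-1.31)·0.76 + 2.8·3.34 + 2.74·(-1.01) + (-2.99)·4.37 = (-0.9956) + 9.352 + (-2.7674) + (-13.0663) = -7.4773.
|u| = √((-1.31)² + 2.8² + 2.74² + (-2.99)²) = √(1.7161 + 7.84 + 7.5076 + 8.9401) = √26.0038, |v| = √(0.76² + 3.34² + (-1.01)² + 4.37²) = √(0.5776 + 11.1556 + 1.0201 + 19.0969) = √31.8502.
cos θ = (u·v)/(|u||v|) = -7.4773/(√26.0038·√31.8502) ≈ -0.259819
θ = arccos(-0.259819) ≈ 105.06°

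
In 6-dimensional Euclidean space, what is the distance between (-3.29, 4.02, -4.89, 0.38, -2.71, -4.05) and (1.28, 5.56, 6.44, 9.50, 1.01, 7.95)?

√(Σ(x_i - y_i)²) = √((-3.29 - 1.28)² + (4.02 - 5.56)² + (-4.89 - 6.44)² + (0.38 - 9.5)² + (-2.71 - 1.01)² + (-4.05 - 7.95)²)
= √((-4.57)² + (-1.54)² + (-11.33)² + (-9.12)² + (-3.72)² + (-12)²) = √(20.8849 + 2.3716 + 128.3689 + 83.1744 + 13.8384 + 144) = √392.6382 ≈ 19.8151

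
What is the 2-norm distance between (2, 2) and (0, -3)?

(Σ|x_i - y_i|^2)^(1/2) = (|2 - 0|^2 + |2 - (-3)|^2)^(1/2)
= (2^2 + 5^2)^(1/2) = (4 + 25)^(1/2) = (29)^(1/2) ≈ 5.3852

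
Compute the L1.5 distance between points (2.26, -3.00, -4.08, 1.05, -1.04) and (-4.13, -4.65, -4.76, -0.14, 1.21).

(Σ|x_i - y_i|^1.5)^(1/1.5) = (|2.26 - (-4.13)|^1.5 + |-3 - (-4.65)|^1.5 + |-4.08 - (-4.76)|^1.5 + |1.05 - (-0.14)|^1.5 + |-1.04 - 1.21|^1.5)^(1/1.5)
= (6.39^1.5 + 1.65^1.5 + 0.68^1.5 + 1.19^1.5 + 2.25^1.5)^(1/1.5) ≈ (16.1529 + 2.1195 + 0.5607 + 1.2981 + 3.375)^(1/1.5) = (23.5062)^(1/1.5) ≈ 8.2058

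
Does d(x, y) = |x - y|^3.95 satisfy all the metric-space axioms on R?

No. d(x,y) = |x-y|^3.95 fails the triangle inequality since p = 3.95 > 1. Counterexample: x = -5, y = 3, z = 13. d(x,z) = |-5 - 13|^3.95 = 18^3.95 ≈ 90850.3062, but d(x,y) + d(y,z) = 8^3.95 + 10^3.95 ≈ 3691.5219 + 8912.5094 = 12604.0313. Since 90850.3062 > 12604.0313, the triangle inequality is violated.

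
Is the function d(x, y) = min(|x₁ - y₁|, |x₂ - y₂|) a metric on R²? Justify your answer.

No. d fails identity of indiscernibles: take x = (0, 0) and y = (0, 2). Then d(x,y) = min(|0 - 0|, |0 - 2|) = min(0, 2) = 0, yet x ≠ y.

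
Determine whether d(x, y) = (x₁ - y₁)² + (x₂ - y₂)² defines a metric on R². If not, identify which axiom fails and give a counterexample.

No. The squared Euclidean distance fails the triangle inequality. Counterexample: x = (0, 0), y = (3, 1), z = (6, 2). d(x,z) = 6² + 2² = 40, but d(x,y) + d(y,z) = (3² + 1²) + (3² + 1²) = 10 + 10 = 20. Since 40 > 20, the triangle inequality is violated. (Note: √d, the ordinary Euclidean distance, IS a metric.)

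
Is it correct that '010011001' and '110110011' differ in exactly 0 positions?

Differing positions: 1, 4, 6, 8. Hamming distance = 4, so the claim that d_H = 0 is false.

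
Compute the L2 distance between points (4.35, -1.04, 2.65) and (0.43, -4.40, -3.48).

(Σ|x_i - y_i|^2)^(1/2) = (|4.35 - 0.43|^2 + |-1.04 - (-4.4)|^2 + |2.65 - (-3.48)|^2)^(1/2)
= (3.92^2 + 3.36^2 + 6.13^2)^(1/2) = (15.3664 + 11.2896 + 37.5769)^(1/2) = (64.2329)^(1/2) ≈ 8.0145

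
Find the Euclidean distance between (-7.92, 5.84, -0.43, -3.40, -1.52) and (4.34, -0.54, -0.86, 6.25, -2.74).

√(Σ(x_i - y_i)²) = √((-7.92 - 4.34)² + (5.84 - (-0.54))² + (-0.43 - (-0.86))² + (-3.4 - 6.25)² + (-1.52 - (-2.74))²)
= √((-12.26)² + 6.38² + 0.43² + (-9.65)² + 1.22²) = √(150.3076 + 40.7044 + 0.1849 + 93.1225 + 1.4884) = √285.8078 ≈ 16.9059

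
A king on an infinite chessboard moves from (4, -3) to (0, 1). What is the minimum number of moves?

max(|x_i - y_i|) = max(|4 - 0|, |-3 - 1|) = max(4, 4) = 4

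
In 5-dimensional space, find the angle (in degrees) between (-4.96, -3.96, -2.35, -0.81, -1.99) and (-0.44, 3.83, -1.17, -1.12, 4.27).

With u = (-4.96, -3.96, -2.35, -0.81, -1.99), v = (-0.44, 3.83, -1.17, -1.12, 4.27):
u·v = (-4.96)·(-0.44) + (-3.96)·3.83 + (-2.35)·(-1.17) + (-0.81)·(-1.12) + (-1.99)·4.27 = 2.1824 + (-15.1668) + 2.7495 + 0.9072 + (-8.4973) = -17.825.
|u| = √((-4.96)² + (-3.96)² + (-2.35)² + (-0.81)² + (-1.99)²) = √(24.6016 + 15.6816 + 5.5225 + 0.6561 + 3.9601) = √50.4219, |v| = √((-0.44)² + 3.83² + (-1.17)² + (-1.12)² + 4.27²) = √(0.1936 + 14.6689 + 1.3689 + 1.2544 + 18.2329) = √35.7187.
cos θ = (u·v)/(|u||v|) = -17.825/(√50.4219·√35.7187) ≈ -0.420022
θ = arccos(-0.420022) ≈ 114.84°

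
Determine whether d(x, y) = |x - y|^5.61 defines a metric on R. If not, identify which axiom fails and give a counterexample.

No. d(x,y) = |x-y|^5.61 fails the triangle inequality since p = 5.61 > 1. Counterexample: x = -1, y = 0, z = 12. d(x,z) = |-1 - 12|^5.61 = 13^5.61 ≈ 1775097.4759, but d(x,y) + d(y,z) = 1^5.61 + 12^5.61 ≈ 1 + 1132939.6867 = 1132940.6867. Since 1775097.4759 > 1132940.6867, the triangle inequality is violated.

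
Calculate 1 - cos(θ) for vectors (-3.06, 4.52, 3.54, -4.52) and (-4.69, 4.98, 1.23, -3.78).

With u = (-3.06, 4.52, 3.54, -4.52), v = (-4.69, 4.98, 1.23, -3.78):
u·v = (-3.06)·(-4.69) + 4.52·4.98 + 3.54·1.23 + (-4.52)·(-3.78) = 14.3514 + 22.5096 + 4.3542 + 17.0856 = 58.3008.
|u| = √((-3.06)² + 4.52² + 3.54² + (-4.52)²) = √(9.3636 + 20.4304 + 12.5316 + 20.4304) = √62.756, |v| = √((-4.69)² + 4.98² + 1.23² + (-3.78)²) = √(21.9961 + 24.8004 + 1.5129 + 14.2884) = √62.5978.
cos θ = (u·v)/(|u||v|) = 58.3008/(√62.756·√62.5978) ≈ 0.9302
Cosine distance = 1 - cos θ ≈ 1 - 0.9302 = 0.0698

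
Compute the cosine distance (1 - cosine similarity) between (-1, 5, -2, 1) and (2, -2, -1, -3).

With u = (-1, 5, -2, 1), v = (2, -2, -1, -3):
u·v = (-1)·2 + 5·(-2) + (-2)·(-1) + 1·(-3) = (-2) + (-10) + 2 + (-3) = -13.
|u| = √((-1)² + 5² + (-2)² + 1²) = √31, |v| = √(2² + (-2)² + (-1)² + (-3)²) = √18, so |u||v| = √(31·18) = √558.
cos θ = (u·v)/(|u||v|) = -13/√558 ≈ -0.5503
Cosine distance = 1 - cos θ ≈ 1 - (-0.5503) = 1.5503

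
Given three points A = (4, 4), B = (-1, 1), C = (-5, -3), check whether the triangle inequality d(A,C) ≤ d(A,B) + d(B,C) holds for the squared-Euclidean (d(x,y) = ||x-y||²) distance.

d(A,B) = 5² + 3² = 34, d(B,C) = 4² + 4² = 32, d(A,C) = 9² + 7² = 130.
d(A,C) = 130 > 34 + 32 = 66. Triangle inequality is VIOLATED. (Squared-Euclidean is not a metric — this is a counterexample.)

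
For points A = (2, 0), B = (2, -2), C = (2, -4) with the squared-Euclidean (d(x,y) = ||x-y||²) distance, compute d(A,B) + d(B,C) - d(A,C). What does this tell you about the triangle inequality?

d(A,B) = 0² + 2² = 4, d(B,C) = 0² + 2² = 4, d(A,C) = 0² + 4² = 16.
d(A,B) + d(B,C) - d(A,C) = 4 + 4 - 16 = 8 - 16 = -8. This is < 0, so the triangle inequality FAILS for these points (squared-Euclidean is not a metric).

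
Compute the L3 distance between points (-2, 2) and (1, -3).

(Σ|x_i - y_i|^3)^(1/3) = (|-2 - 1|^3 + |2 - (-3)|^3)^(1/3)
= (3^3 + 5^3)^(1/3) = (27 + 125)^(1/3) = (152)^(1/3) ≈ 5.3368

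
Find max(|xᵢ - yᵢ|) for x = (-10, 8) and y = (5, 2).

max(|x_i - y_i|) = max(|-10 - 5|, |8 - 2|) = max(15, 6) = 15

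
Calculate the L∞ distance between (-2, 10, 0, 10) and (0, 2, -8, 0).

max(|x_i - y_i|) = max(|-2 - 0|, |10 - 2|, |0 - (-8)|, |10 - 0|) = max(2, 8, 8, 10) = 10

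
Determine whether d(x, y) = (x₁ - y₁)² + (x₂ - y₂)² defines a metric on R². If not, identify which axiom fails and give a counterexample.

No. The squared Euclidean distance fails the triangle inequality. Counterexample: x = (0, 0), y = (5, 4), z = (10, 8). d(x,z) = 10² + 8² = 164, but d(x,y) + d(y,z) = (5² + 4²) + (5² + 4²) = 41 + 41 = 82. Since 164 > 82, the triangle inequality is violated. (Note: √d, the ordinary Euclidean distance, IS a metric.)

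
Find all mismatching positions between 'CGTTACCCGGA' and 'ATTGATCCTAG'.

Differing positions: 1, 2, 4, 6, 9, 10, 11. Hamming distance = 7.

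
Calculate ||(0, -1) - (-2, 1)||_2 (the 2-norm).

(Σ|x_i - y_i|^2)^(1/2) = (|0 - (-2)|^2 + |-1 - 1|^2)^(1/2)
= (2^2 + 2^2)^(1/2) = (4 + 4)^(1/2) = (8)^(1/2) ≈ 2.8284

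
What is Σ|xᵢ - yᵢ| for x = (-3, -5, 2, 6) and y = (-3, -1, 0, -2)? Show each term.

Σ|x_i - y_i| = |-3 - (-3)| + |-5 - (-1)| + |2 - 0| + |6 - (-2)| = 0 + 4 + 2 + 8 = 14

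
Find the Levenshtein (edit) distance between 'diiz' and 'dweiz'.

Let D[i][j] be the edit distance between the first i characters of 'diiz' and the first j characters of 'dweiz', with D[i][0] = i, D[0][j] = j, and D[i][j] = D[i-1][j-1] if the characters match, else 1 + min(D[i-1][j], D[i][j-1], D[i-1][j-1]). Filling the table (rows: prefixes of 'diiz', columns: prefixes of 'dweiz'):
     ε  d  w  e  i  z
  ε  0  1  2  3  4  5
  d  1  0  1  2  3  4
  i  2  1  1  2  2  3
  i  3  2  2  2  2  3
  z  4  3  3  3  3  2
The bottom-right entry gives D[4][5] = 2, so no sequence of fewer than 2 edits works. Backtracking through the table gives one optimal edit sequence (2 edits):
  diiz → dwiiz (ins w @2)
  dwiiz → dweiz (sub i→e @3)
Edit distance = 2.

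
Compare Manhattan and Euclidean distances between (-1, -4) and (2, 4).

L1 = |-1 - 2| + |-4 - 4| = 3 + 8 = 11
L2 = √(3² + 8²) = √73 ≈ 8.544
L1 ≥ L2 always (equality iff movement is along one axis); L1 > L2 here.
Ratio L1/L2 = 11/√73 ≈ 1.2875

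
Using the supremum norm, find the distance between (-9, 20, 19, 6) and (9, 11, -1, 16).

max(|x_i - y_i|) = max(|-9 - 9|, |20 - 11|, |19 - (-1)|, |6 - 16|) = max(18, 9, 20, 10) = 20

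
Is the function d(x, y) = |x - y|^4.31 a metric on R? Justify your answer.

No. d(x,y) = |x-y|^4.31 fails the triangle inequality since p = 4.31 > 1. Counterexample: x = -2, y = 10, z = 17. d(x,z) = |-2 - 17|^4.31 = 19^4.31 ≈ 324659.4287, but d(x,y) + d(y,z) = 12^4.31 + 7^4.31 ≈ 44799.2941 + 4389.0705 = 49188.3646. Since 324659.4287 > 49188.3646, the triangle inequality is violated.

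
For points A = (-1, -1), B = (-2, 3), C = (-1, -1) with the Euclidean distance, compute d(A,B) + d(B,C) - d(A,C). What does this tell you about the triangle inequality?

d(A,B) = √(1² + 4²) = √17 ≈ 4.1231, d(B,C) = √(1² + 4²) = √17 ≈ 4.1231, d(A,C) = √(0² + 0²) = √0 = 0.
d(A,B) + d(B,C) - d(A,C) = 4.1231 + 4.1231 - 0 = 8.2462 - 0 = 8.2462 (to 4 decimal places). This is ≥ 0, so the triangle inequality holds for these points.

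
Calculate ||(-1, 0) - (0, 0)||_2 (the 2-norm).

(Σ|x_i - y_i|^2)^(1/2) = (|-1 - 0|^2 + |0 - 0|^2)^(1/2)
= (1^2 + 0^2)^(1/2) = (1 + 0)^(1/2) = (1)^(1/2) = 1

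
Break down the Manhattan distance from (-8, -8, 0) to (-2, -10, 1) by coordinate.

Σ|x_i - y_i| = |-8 - (-2)| + |-8 - (-10)| + |0 - 1| = 6 + 2 + 1 = 9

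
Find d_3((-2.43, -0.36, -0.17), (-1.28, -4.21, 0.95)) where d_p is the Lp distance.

(Σ|x_i - y_i|^3)^(1/3) = (|-2.43 - (-1.28)|^3 + |-0.36 - (-4.21)|^3 + |-0.17 - 0.95|^3)^(1/3)
= (1.15^3 + 3.85^3 + 1.12^3)^(1/3) ≈ (1.5209 + 57.0666 + 1.4049)^(1/3) = (59.9924)^(1/3) ≈ 3.9147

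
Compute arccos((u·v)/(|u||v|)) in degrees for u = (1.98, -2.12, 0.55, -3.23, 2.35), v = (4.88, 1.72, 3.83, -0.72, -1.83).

With u = (1.98, -2.12, 0.55, -3.23, 2.35), v = (4.88, 1.72, 3.83, -0.72, -1.83):
u·v = 1.98·4.88 + (-2.12)·1.72 + 0.55·3.83 + (-3.23)·(-0.72) + 2.35·(-1.83) = 9.6624 + (-3.6464) + 2.1065 + 2.3256 + (-4.3005) = 6.1476.
|u| = √(1.98² + (-2.12)² + 0.55² + (-3.23)² + 2.35²) = √(3.9204 + 4.4944 + 0.3025 + 10.4329 + 5.5225) = √24.6727, |v| = √(4.88² + 1.72² + 3.83² + (-0.72)² + (-1.83)²) = √(23.8144 + 2.9584 + 14.6689 + 0.5184 + 3.3489) = √45.309.
cos θ = (u·v)/(|u||v|) = 6.1476/(√24.6727·√45.309) ≈ 0.183868
θ = arccos(0.183868) ≈ 79.4°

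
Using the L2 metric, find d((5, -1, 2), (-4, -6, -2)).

√(Σ(x_i - y_i)²) = √((5 - (-4))² + (-1 - (-6))² + (2 - (-2))²)
= √(9² + 5² + 4²) = √(81 + 25 + 16) = √122 ≈ 11.0454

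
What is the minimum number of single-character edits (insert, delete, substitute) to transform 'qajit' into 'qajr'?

Let D[i][j] be the edit distance between the first i characters of 'qajit' and the first j characters of 'qajr', with D[i][0] = i, D[0][j] = j, and D[i][j] = D[i-1][j-1] if the characters match, else 1 + min(D[i-1][j], D[i][j-1], D[i-1][j-1]). Filling the table (rows: prefixes of 'qajit', columns: prefixes of 'qajr'):
     ε  q  a  j  r
  ε  0  1  2  3  4
  q  1  0  1  2  3
  a  2  1  0  1  2
  j  3  2  1  0  1
  i  4  3  2  1  1
  t  5  4  3  2  2
The bottom-right entry gives D[5][4] = 2, so no sequence of fewer than 2 edits works. Backtracking through the table gives one optimal edit sequence (2 edits):
  qajit → qajt (del i @4)
  qajt → qajr (sub t→r @4)
Edit distance = 2.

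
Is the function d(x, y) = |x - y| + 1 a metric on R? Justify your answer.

No. d fails identity of indiscernibles (specifically d(x,x) = 0): d(2, 2) = |2 - 2| + 1 = 0 + 1 = 1 ≠ 0.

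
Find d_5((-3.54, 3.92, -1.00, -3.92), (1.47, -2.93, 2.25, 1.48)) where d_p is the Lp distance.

(Σ|x_i - y_i|^5)^(1/5) = (|-3.54 - 1.47|^5 + |3.92 - (-2.93)|^5 + |-1 - 2.25|^5 + |-3.92 - 1.48|^5)^(1/5)
= (5.01^5 + 6.85^5 + 3.25^5 + 5.4^5)^(1/5) ≈ (3156.3753 + 15081.7889 + 362.5908 + 4591.6502)^(1/5) = (23192.4052)^(1/5) ≈ 7.4657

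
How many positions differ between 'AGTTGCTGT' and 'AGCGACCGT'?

Differing positions: 3, 4, 5, 7. Hamming distance = 4.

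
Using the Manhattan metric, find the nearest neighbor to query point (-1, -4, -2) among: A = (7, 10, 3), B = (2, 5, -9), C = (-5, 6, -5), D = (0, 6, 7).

Distances: d(A) = 27, d(B) = 19, d(C) = 17, d(D) = 20. Nearest: C = (-5, 6, -5) with distance 17.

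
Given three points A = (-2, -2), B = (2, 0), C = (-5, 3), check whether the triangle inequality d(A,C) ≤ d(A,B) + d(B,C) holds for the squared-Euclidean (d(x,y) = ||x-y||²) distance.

d(A,B) = 4² + 2² = 20, d(B,C) = 7² + 3² = 58, d(A,C) = 3² + 5² = 34.
d(A,C) = 34 ≤ 20 + 58 = 78. Triangle inequality is satisfied.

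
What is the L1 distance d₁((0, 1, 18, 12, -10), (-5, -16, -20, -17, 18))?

Σ|x_i - y_i| = |0 - (-5)| + |1 - (-16)| + |18 - (-20)| + |12 - (-17)| + |-10 - 18| = 5 + 17 + 38 + 29 + 28 = 117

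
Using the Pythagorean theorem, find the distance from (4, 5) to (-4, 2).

√(Σ(x_i - y_i)²) = √((4 - (-4))² + (5 - 2)²)
= √(8² + 3²) = √(64 + 9) = √73 ≈ 8.544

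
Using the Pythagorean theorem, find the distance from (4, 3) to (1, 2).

√(Σ(x_i - y_i)²) = √((4 - 1)² + (3 - 2)²)
= √(3² + 1²) = √(9 + 1) = √10 ≈ 3.1623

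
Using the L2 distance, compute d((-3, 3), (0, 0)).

(Σ|x_i - y_i|^2)^(1/2) = (|-3 - 0|^2 + |3 - 0|^2)^(1/2)
= (3^2 + 3^2)^(1/2) = (9 + 9)^(1/2) = (18)^(1/2) ≈ 4.2426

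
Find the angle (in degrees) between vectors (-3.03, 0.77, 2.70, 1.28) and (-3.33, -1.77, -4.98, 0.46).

With u = (-3.03, 0.77, 2.70, 1.28), v = (-3.33, -1.77, -4.98, 0.46):
u·v = (-3.03)·(-3.33) + 0.77·(-1.77) + 2.7·(-4.98) + 1.28·0.46 = 10.0899 + (-1.3629) + (-13.446) + 0.5888 = -4.1302.
|u| = √((-3.03)² + 0.77² + 2.7² + 1.28²) = √(9.1809 + 0.5929 + 7.29 + 1.6384) = √18.7022, |v| = √((-3.33)² + (-1.77)² + (-4.98)² + 0.46²) = √(11.0889 + 3.1329 + 24.8004 + 0.2116) = √39.2338.
cos θ = (u·v)/(|u||v|) = -4.1302/(√18.7022·√39.2338) ≈ -0.152474
θ = arccos(-0.152474) ≈ 98.77°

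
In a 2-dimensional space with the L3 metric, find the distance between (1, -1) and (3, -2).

(Σ|x_i - y_i|^3)^(1/3) = (|1 - 3|^3 + |-1 - (-2)|^3)^(1/3)
= (2^3 + 1^3)^(1/3) = (8 + 1)^(1/3) = (9)^(1/3) ≈ 2.0801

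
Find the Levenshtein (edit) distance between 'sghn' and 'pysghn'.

Let D[i][j] be the edit distance between the first i characters of 'sghn' and the first j characters of 'pysghn', with D[i][0] = i, D[0][j] = j, and D[i][j] = D[i-1][j-1] if the characters match, else 1 + min(D[i-1][j], D[i][j-1], D[i-1][j-1]). Filling the table (rows: prefixes of 'sghn', columns: prefixes of 'pysghn'):
     ε  p  y  s  g  h  n
  ε  0  1  2  3  4  5  6
  s  1  1  2  2  3  4  5
  g  2  2  2  3  2  3  4
  h  3  3  3  3  3  2  3
  n  4  4  4  4  4  3  2
The bottom-right entry gives D[4][6] = 2, so no sequence of fewer than 2 edits works. Backtracking through the table gives one optimal edit sequence (2 edits):
  sghn → psghn (ins p @1)
  psghn → pysghn (ins y @2)
Edit distance = 2.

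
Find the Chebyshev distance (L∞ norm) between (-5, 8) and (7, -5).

max(|x_i - y_i|) = max(|-5 - 7|, |8 - (-5)|) = max(12, 13) = 13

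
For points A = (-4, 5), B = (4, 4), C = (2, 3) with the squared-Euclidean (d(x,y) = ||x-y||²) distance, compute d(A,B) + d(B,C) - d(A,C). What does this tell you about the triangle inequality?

d(A,B) = 8² + 1² = 65, d(B,C) = 2² + 1² = 5, d(A,C) = 6² + 2² = 40.
d(A,B) + d(B,C) - d(A,C) = 65 + 5 - 40 = 70 - 40 = 30. This is ≥ 0, so the triangle inequality holds for these points.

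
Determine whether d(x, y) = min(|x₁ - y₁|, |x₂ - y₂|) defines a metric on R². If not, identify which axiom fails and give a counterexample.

No. d fails identity of indiscernibles: take x = (1, 0) and y = (1, 6). Then d(x,y) = min(|1 - 1|, |0 - 6|) = min(0, 6) = 0, yet x ≠ y.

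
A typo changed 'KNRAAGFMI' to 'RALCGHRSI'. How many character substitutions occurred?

Differing positions: 1, 2, 3, 4, 5, 6, 7, 8. Hamming distance = 8.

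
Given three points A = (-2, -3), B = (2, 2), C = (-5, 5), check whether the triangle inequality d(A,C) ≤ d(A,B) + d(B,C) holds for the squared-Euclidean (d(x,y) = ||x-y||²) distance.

d(A,B) = 4² + 5² = 41, d(B,C) = 7² + 3² = 58, d(A,C) = 3² + 8² = 73.
d(A,C) = 73 ≤ 41 + 58 = 99. Triangle inequality is satisfied.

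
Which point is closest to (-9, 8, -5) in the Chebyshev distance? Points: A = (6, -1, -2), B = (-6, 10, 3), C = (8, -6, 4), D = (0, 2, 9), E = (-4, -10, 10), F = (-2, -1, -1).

Distances: d(A) = 15, d(B) = 8, d(C) = 17, d(D) = 14, d(E) = 18, d(F) = 9. Nearest: B = (-6, 10, 3) with distance 8.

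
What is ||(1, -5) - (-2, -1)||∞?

max(|x_i - y_i|) = max(|1 - (-2)|, |-5 - (-1)|) = max(3, 4) = 4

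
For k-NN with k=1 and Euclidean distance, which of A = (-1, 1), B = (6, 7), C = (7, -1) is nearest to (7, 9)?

Distances: d(A) ≈ 11.3137, d(B) ≈ 2.2361, d(C) = 10. Nearest: B = (6, 7) with distance 2.2361.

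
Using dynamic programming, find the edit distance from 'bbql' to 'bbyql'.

Let D[i][j] be the edit distance between the first i characters of 'bbql' and the first j characters of 'bbyql', with D[i][0] = i, D[0][j] = j, and D[i][j] = D[i-1][j-1] if the characters match, else 1 + min(D[i-1][j], D[i][j-1], D[i-1][j-1]). Filling the table (rows: prefixes of 'bbql', columns: prefixes of 'bbyql'):
     ε  b  b  y  q  l
  ε  0  1  2  3  4  5
  b  1  0  1  2  3  4
  b  2  1  0  1  2  3
  q  3  2  1  1  1  2
  l  4  3  2  2  2  1
The bottom-right entry gives D[4][5] = 1, so no sequence of fewer than 1 edit works. Backtracking through the table gives one optimal edit sequence (1 edit):
  bbql → bbyql (ins y @3)
Edit distance = 1.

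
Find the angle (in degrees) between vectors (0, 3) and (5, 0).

With u = (0, 3), v = (5, 0):
u·v = 0·5 + 3·0 = 0 + 0 = 0.
|u| = √(0² + 3²) = √9, |v| = √(5² + 0²) = √25, so |u||v| = √(9·25) = √225 = 15.
cos θ = (u·v)/(|u||v|) = 0/15 = 0 (the vectors are orthogonal)
θ = arccos(0) = 90°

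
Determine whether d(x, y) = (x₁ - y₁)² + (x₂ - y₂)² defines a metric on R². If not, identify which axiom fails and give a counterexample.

No. The squared Euclidean distance fails the triangle inequality. Counterexample: x = (0, 0), y = (2, 1), z = (4, 2). d(x,z) = 4² + 2² = 20, but d(x,y) + d(y,z) = (2² + 1²) + (2² + 1²) = 5 + 5 = 10. Since 20 > 10, the triangle inequality is violated. (Note: √d, the ordinary Euclidean distance, IS a metric.)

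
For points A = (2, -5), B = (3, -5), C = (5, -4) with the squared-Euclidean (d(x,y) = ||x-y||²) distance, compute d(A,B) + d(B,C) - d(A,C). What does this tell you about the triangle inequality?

d(A,B) = 1² + 0² = 1, d(B,C) = 2² + 1² = 5, d(A,C) = 3² + 1² = 10.
d(A,B) + d(B,C) - d(A,C) = 1 + 5 - 10 = 6 - 10 = -4. This is < 0, so the triangle inequality FAILS for these points (squared-Euclidean is not a metric).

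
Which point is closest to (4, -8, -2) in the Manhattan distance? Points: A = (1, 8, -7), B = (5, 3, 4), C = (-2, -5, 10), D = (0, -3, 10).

Distances: d(A) = 24, d(B) = 18, d(C) = 21, d(D) = 21. Nearest: B = (5, 3, 4) with distance 18.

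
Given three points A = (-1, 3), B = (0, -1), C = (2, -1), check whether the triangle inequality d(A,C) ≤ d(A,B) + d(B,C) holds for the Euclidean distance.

d(A,B) = √(1² + 4²) = √17 ≈ 4.1231, d(B,C) = √(2² + 0²) = √4 = 2, d(A,C) = √(3² + 4²) = √25 = 5.
d(A,C) = 5 ≤ 4.1231 + 2 = 6.1231. Triangle inequality is satisfied.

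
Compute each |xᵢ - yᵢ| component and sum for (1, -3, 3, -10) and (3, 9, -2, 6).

Σ|x_i - y_i| = |1 - 3| + |-3 - 9| + |3 - (-2)| + |-10 - 6| = 2 + 12 + 5 + 16 = 35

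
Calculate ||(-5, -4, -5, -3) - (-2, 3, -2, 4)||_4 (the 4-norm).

(Σ|x_i - y_i|^4)^(1/4) = (|-5 - (-2)|^4 + |-4 - 3|^4 + |-5 - (-2)|^4 + |-3 - 4|^4)^(1/4)
= (3^4 + 7^4 + 3^4 + 7^4)^(1/4) = (81 + 2401 + 81 + 2401)^(1/4) = (4964)^(1/4) ≈ 8.3938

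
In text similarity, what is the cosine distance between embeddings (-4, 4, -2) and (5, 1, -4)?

With u = (-4, 4, -2), v = (5, 1, -4):
u·v = (-4)·5 + 4·1 + (-2)·(-4) = (-20) + 4 + 8 = -8.
|u| = √((-4)² + 4² + (-2)²) = √36, |v| = √(5² + 1² + (-4)²) = √42, so |u||v| = √(36·42) = √1512.
cos θ = (u·v)/(|u||v|) = -8/√1512 ≈ -0.2057
Cosine distance = 1 - cos θ ≈ 1 - (-0.2057) = 1.2057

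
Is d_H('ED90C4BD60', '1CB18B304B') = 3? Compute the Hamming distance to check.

Differing positions: 1, 2, 3, 4, 5, 6, 7, 8, 9, 10. Hamming distance = 10, so the claim that d_H = 3 is false.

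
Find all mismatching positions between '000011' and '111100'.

Differing positions: 1, 2, 3, 4, 5, 6. Hamming distance = 6.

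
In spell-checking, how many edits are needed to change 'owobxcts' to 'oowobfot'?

Let D[i][j] be the edit distance between the first i characters of 'owobxcts' and the first j characters of 'oowobfot', with D[i][0] = i, D[0][j] = j, and D[i][j] = D[i-1][j-1] if the characters match, else 1 + min(D[i-1][j], D[i][j-1], D[i-1][j-1]). Filling the table (rows: prefixes of 'owobxcts', columns: prefixes of 'oowobfot'):
     ε  o  o  w  o  b  f  o  t
  ε  0  1  2  3  4  5  6  7  8
  o  1  0  1  2  3  4  5  6  7
  w  2  1  1  1  2  3  4  5  6
  o  3  2  1  2  1  2  3  4  5
  b  4  3  2  2  2  1  2  3  4
  x  5  4  3  3  3  2  2  3  4
  c  6  5  4  4  4  3  3  3  4
  t  7  6  5  5  5  4  4  4  3
  s  8  7  6  6  6  5  5  5  4
The bottom-right entry gives D[8][8] = 4, so no sequence of fewer than 4 edits works. Backtracking through the table gives one optimal edit sequence (4 edits):
  owobxcts → oowobxcts (ins o @1)
  oowobxcts → oowobfcts (sub x→f @6)
  oowobfcts → oowobfots (sub c→o @7)
  oowobfots → oowobfot (del s @9)
Edit distance = 4.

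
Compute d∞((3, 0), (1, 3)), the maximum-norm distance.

max(|x_i - y_i|) = max(|3 - 1|, |0 - 3|) = max(2, 3) = 3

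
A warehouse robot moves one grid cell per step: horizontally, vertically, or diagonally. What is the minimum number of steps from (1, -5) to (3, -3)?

max(|x_i - y_i|) = max(|1 - 3|, |-5 - (-3)|) = max(2, 2) = 2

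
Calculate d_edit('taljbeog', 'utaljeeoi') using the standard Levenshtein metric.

Let D[i][j] be the edit distance between the first i characters of 'taljbeog' and the first j characters of 'utaljeeoi', with D[i][0] = i, D[0][j] = j, and D[i][j] = D[i-1][j-1] if the characters match, else 1 + min(D[i-1][j], D[i][j-1], D[i-1][j-1]). Filling the table (rows: prefixes of 'taljbeog', columns: prefixes of 'utaljeeoi'):
     ε  u  t  a  l  j  e  e  o  i
  ε  0  1  2  3  4  5  6  7  8  9
  t  1  1  1  2  3  4  5  6  7  8
  a  2  2  2  1  2  3  4  5  6  7
  l  3  3  3  2  1  2  3  4  5  6
  j  4  4  4  3  2  1  2  3  4  5
  b  5  5  5  4  3  2  2  3  4  5
  e  6  6  6  5  4  3  2  2  3  4
  o  7  7  7  6  5  4  3  3  2  3
  g  8  8  8  7  6  5  4  4  3  3
The bottom-right entry gives D[8][9] = 3, so no sequence of fewer than 3 edits works. Backtracking through the table gives one optimal edit sequence (3 edits):
  taljbeog → utaljbeog (ins u @1)
  utaljbeog → utaljeeog (sub b→e @6)
  utaljeeog → utaljeeoi (sub g→i @9)
Edit distance = 3.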